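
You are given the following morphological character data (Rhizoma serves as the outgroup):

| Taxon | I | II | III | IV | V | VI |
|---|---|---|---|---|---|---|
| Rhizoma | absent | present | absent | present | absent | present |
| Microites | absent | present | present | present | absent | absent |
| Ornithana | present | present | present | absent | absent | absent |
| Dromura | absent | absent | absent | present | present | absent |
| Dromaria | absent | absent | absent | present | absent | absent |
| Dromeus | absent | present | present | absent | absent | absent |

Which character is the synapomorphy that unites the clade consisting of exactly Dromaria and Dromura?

Character polarity is set by the outgroup: the derived state is whichever differs from the outgroup's state, so for II, IV, VI the derived state is 'absent', and for the remaining characters it is 'present'.
I: derived state 'present' in Ornithana only — an autapomorphy, so it tells us nothing about relationships among taxa.
II (derived state 'absent') is shared by Dromaria and Dromura — a synapomorphy uniting that clade.
III (derived state 'present') is shared by Dromeus, Microites, and Ornithana — a synapomorphy uniting that clade.
IV (derived state 'absent') is shared by Dromeus and Ornithana — a synapomorphy uniting that clade.
V (derived state 'present') is unique to Dromura (autapomorphy; uninformative for grouping).
All ingroup taxa share the derived state 'absent' for VI; it defines the ingroup but does not resolve relationships within it.
Most parsimonious ingroup topology: ((Microites,(Ornithana,Dromeus)),(Dromura,Dromaria)).
The clade {Dromaria, Dromura} is supported by II: its derived state 'absent' occurs in exactly those taxa and in no other taxon (including the outgroup).

II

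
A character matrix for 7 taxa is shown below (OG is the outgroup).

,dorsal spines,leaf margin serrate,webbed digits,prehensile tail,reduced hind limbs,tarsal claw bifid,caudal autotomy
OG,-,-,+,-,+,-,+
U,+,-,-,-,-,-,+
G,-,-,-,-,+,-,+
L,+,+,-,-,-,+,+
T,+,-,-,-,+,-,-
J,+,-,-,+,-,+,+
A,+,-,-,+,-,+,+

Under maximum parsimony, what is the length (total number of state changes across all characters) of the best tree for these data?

Character polarity is set by the outgroup: the derived state is whichever differs from the outgroup's state, so for webbed digits, reduced hind limbs, caudal autotomy the derived state is '-', and for the remaining characters it is '+'.
dorsal spines: derived state '+' in A, J, L, T, and U only — synapomorphy for {A, J, L, T, U}.
leaf margin serrate: derived state '+' in L only — an autapomorphy, so it tells us nothing about relationships among taxa.
All ingroup taxa share the derived state '-' for webbed digits; it defines the ingroup but does not resolve relationships within it.
prehensile tail: derived state '+' in A and J only — synapomorphy for {A, J}.
Only A, J, L, and U show the derived state '-' for reduced hind limbs, supporting them as a clade.
tarsal claw bifid (derived state '+') is shared by A, J, and L — a synapomorphy uniting that clade.
caudal autotomy (derived state '-') is unique to T (autapomorphy; uninformative for grouping).
Most parsimonious ingroup topology: (((U,(L,(J,A))),T),G).
Changes per character on this tree: dorsal spines: 1; leaf margin serrate: 1; webbed digits: 1; prehensile tail: 1; reduced hind limbs: 1; tarsal claw bifid: 1; caudal autotomy: 1.
Total = 7.

7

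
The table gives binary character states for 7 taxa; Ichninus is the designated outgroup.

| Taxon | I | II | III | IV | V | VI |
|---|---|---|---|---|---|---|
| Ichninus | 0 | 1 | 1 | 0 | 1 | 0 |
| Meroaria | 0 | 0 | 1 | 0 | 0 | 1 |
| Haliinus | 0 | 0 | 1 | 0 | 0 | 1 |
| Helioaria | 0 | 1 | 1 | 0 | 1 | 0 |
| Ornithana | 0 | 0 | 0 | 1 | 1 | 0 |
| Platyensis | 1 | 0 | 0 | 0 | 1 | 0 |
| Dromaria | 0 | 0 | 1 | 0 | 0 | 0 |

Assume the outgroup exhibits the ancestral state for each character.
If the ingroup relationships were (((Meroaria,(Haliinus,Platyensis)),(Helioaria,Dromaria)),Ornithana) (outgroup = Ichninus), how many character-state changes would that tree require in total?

Map each character onto (((Meroaria,(Haliinus,Platyensis)),(Helioaria,Dromaria)),Ornithana) (rooted by Ichninus) and count the minimum state changes it requires (Fitch parsimony):
I: 1; II: 2; III: 2; IV: 1; V: 3; VI: 2.
Total tree length = 11.

11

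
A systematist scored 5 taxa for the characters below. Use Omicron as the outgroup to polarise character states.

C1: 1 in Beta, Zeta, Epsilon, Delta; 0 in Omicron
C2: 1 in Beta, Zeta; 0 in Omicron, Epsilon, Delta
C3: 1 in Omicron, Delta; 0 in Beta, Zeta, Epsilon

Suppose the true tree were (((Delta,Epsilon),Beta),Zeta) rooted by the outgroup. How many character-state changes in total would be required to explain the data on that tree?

Map each character onto (((Delta,Epsilon),Beta),Zeta) (rooted by Omicron) and count the minimum state changes it requires (Fitch parsimony):
C1: 1; C2: 2; C3: 2.
Total tree length = 5.

5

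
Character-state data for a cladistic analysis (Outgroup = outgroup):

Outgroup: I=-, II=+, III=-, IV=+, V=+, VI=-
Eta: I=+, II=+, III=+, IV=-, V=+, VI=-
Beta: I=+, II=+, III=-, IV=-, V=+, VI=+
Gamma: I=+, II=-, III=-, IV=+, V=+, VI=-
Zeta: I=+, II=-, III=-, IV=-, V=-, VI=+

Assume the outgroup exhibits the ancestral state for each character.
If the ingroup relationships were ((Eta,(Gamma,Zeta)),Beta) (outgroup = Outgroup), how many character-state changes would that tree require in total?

Map each character onto ((Eta,(Gamma,Zeta)),Beta) (rooted by Outgroup) and count the minimum state changes it requires (Fitch parsimony):
I: 1; II: 1; III: 1; IV: 2; V: 1; VI: 2.
Total tree length = 8.

8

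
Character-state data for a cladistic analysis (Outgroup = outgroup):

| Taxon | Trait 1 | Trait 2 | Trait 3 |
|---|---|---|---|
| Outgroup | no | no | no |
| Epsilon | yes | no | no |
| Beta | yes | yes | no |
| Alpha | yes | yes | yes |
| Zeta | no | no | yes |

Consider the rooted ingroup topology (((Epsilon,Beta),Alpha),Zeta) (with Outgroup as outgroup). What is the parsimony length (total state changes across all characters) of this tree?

5

Map each character onto (((Epsilon,Beta),Alpha),Zeta) (rooted by Outgroup) and count the minimum state changes it requires (Fitch parsimony):
Trait 1: 1; Trait 2: 2; Trait 3: 2.
Total tree length = 5.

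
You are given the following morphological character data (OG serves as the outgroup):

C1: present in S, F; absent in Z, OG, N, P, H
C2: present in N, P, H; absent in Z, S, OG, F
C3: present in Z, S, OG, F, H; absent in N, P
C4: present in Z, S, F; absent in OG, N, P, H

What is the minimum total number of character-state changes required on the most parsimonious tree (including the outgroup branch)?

4

Character polarity is set by the outgroup: the derived state is whichever differs from the outgroup's state, so for C3 the derived state is 'absent', and for the remaining characters it is 'present'.
Only F and S show the derived state 'present' for C1, supporting them as a clade.
Only H, N, and P show the derived state 'present' for C2, supporting them as a clade.
C3: derived state 'absent' in N and P only — synapomorphy for {N, P}.
C4 (derived state 'present') is shared by F, S, and Z — a synapomorphy uniting that clade.
Most parsimonious ingroup topology: (((N,P),H),(Z,(S,F))).
Changes per character on this tree: C1: 1; C2: 1; C3: 1; C4: 1.
Total = 4.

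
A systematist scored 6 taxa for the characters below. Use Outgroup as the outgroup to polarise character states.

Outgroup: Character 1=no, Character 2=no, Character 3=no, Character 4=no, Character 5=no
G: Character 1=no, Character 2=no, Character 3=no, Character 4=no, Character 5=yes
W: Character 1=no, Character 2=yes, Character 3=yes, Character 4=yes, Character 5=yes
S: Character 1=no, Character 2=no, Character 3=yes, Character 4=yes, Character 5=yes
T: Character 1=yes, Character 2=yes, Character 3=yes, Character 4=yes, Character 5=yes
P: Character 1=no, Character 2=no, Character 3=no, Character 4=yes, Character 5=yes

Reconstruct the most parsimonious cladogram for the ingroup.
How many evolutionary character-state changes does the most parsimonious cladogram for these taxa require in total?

The outgroup has state 'no' for every character, so 'yes' is the derived state throughout.
Character 1 (derived state 'yes') is unique to T (autapomorphy; uninformative for grouping).
Character 2 (derived state 'yes') is shared by T and W — a synapomorphy uniting that clade.
Only S, T, and W show the derived state 'yes' for Character 3, supporting them as a clade.
Character 4: derived state 'yes' in P, S, T, and W only — synapomorphy for {P, S, T, W}.
Character 5 (derived state 'yes') is shared by all ingroup taxa — unites the whole ingroup.
Most parsimonious ingroup topology: (G,(((W,T),S),P)).
Changes per character on this tree: Character 1: 1; Character 2: 1; Character 3: 1; Character 4: 1; Character 5: 1.
Total = 5.

5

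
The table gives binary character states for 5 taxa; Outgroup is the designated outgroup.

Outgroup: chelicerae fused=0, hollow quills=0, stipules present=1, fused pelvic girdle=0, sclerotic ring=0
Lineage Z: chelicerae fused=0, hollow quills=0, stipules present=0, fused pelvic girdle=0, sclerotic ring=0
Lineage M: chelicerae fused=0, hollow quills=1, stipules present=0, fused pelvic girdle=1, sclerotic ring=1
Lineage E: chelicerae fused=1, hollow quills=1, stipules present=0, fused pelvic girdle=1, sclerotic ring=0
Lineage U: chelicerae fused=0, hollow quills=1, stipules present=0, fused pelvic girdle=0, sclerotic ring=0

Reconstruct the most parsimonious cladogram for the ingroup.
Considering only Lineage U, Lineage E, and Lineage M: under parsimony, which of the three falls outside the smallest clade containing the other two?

Lineage U

Character polarity is set by the outgroup: the derived state is whichever differs from the outgroup's state, so for stipules present the derived state is '0', and for the remaining characters it is '1'.
chelicerae fused (derived state '1') is unique to Lineage E (autapomorphy; uninformative for grouping).
hollow quills (derived state '1') is shared by Lineage E, Lineage M, and Lineage U — a synapomorphy uniting that clade.
stipules present (derived state '0') is shared by all ingroup taxa — unites the whole ingroup.
Only Lineage E and Lineage M show the derived state '1' for fused pelvic girdle, supporting them as a clade.
sclerotic ring: derived state '1' in Lineage M only — an autapomorphy, so it tells us nothing about relationships among taxa.
Most parsimonious ingroup topology: (Lineage Z,((Lineage M,Lineage E),Lineage U)).
Lineage M and Lineage E share a more recent common ancestor with each other than either does with Lineage U, so Lineage U is the least closely related of the three.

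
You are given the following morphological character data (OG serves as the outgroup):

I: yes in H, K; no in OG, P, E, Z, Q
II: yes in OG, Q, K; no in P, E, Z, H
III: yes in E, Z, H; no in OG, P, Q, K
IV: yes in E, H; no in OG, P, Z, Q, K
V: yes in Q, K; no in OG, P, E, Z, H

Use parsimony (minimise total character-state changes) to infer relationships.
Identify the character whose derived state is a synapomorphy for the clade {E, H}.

IV

Character polarity is set by the outgroup: the derived state is whichever differs from the outgroup's state, so for II the derived state is 'no', and for the remaining characters it is 'yes'.
I (state 'yes') occurs in H and K but conflicts with the nesting implied by the other characters — most parsimoniously interpreted as homoplasy.
II (derived state 'no') is shared by E, H, P, and Z — a synapomorphy uniting that clade.
III: derived state 'yes' in E, H, and Z only — synapomorphy for {E, H, Z}.
Only E and H show the derived state 'yes' for IV, supporting them as a clade.
Only K and Q show the derived state 'yes' for V, supporting them as a clade.
Most parsimonious ingroup topology: ((P,((E,H),Z)),(Q,K)).
The clade {E, H} is supported by IV: its derived state 'yes' occurs in exactly those taxa and in no other taxon (including the outgroup).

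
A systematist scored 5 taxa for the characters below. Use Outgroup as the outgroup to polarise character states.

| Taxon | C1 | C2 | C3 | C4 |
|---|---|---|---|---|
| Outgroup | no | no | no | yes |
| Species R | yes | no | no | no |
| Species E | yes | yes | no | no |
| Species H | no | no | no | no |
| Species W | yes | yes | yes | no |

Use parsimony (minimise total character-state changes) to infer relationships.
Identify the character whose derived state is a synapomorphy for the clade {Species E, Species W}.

C2

Character polarity is set by the outgroup: the derived state is whichever differs from the outgroup's state, so for C4 the derived state is 'no', and for the remaining characters it is 'yes'.
Only Species E, Species R, and Species W show the derived state 'yes' for C1, supporting them as a clade.
Only Species E and Species W show the derived state 'yes' for C2, supporting them as a clade.
C3 (derived state 'yes') is unique to Species W (autapomorphy; uninformative for grouping).
C4 (derived state 'no') is shared by all ingroup taxa — unites the whole ingroup.
Most parsimonious ingroup topology: ((Species R,(Species E,Species W)),Species H).
The clade {Species E, Species W} is supported by C2: its derived state 'yes' occurs in exactly those taxa and in no other taxon (including the outgroup).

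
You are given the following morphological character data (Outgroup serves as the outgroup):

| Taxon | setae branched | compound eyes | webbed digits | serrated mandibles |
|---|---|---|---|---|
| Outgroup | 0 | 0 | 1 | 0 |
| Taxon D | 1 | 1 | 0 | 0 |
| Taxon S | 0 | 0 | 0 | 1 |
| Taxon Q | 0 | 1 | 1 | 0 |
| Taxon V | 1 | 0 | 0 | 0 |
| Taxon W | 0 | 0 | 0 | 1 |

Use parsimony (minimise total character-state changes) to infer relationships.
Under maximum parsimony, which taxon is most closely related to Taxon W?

Character polarity is set by the outgroup: the derived state is whichever differs from the outgroup's state, so for webbed digits the derived state is '0', and for the remaining characters it is '1'.
setae branched (derived state '1') is shared by Taxon D and Taxon V — a synapomorphy uniting that clade.
compound eyes (state '1') occurs in Taxon D and Taxon Q but conflicts with the nesting implied by the other characters — most parsimoniously interpreted as homoplasy.
Only Taxon D, Taxon S, Taxon V, and Taxon W show the derived state '0' for webbed digits, supporting them as a clade.
serrated mandibles (derived state '1') is shared by Taxon S and Taxon W — a synapomorphy uniting that clade.
Most parsimonious ingroup topology: (((Taxon D,Taxon V),(Taxon S,Taxon W)),Taxon Q).
Taxon W and Taxon S form a cherry on this tree, so they are sister taxa.

Taxon S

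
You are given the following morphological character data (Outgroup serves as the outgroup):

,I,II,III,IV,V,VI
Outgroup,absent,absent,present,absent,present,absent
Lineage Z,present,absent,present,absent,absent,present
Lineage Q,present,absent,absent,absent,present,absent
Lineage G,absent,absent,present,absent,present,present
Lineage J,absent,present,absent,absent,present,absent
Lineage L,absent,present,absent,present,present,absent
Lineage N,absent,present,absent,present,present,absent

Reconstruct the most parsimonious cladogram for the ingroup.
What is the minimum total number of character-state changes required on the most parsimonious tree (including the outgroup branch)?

Character polarity is set by the outgroup: the derived state is whichever differs from the outgroup's state, so for III, V the derived state is 'absent', and for the remaining characters it is 'present'.
I groups Lineage Q and Lineage Z, which is incompatible with the clades supported by the remaining characters; treating it as convergent (homoplasy) costs fewer steps than any alternative tree.
II (derived state 'present') is shared by Lineage J, Lineage L, and Lineage N — a synapomorphy uniting that clade.
III: derived state 'absent' in Lineage J, Lineage L, Lineage N, and Lineage Q only — synapomorphy for {Lineage J, Lineage L, Lineage N, Lineage Q}.
Only Lineage L and Lineage N show the derived state 'present' for IV, supporting them as a clade.
V (derived state 'absent') is unique to Lineage Z (autapomorphy; uninformative for grouping).
VI: derived state 'present' in Lineage G and Lineage Z only — synapomorphy for {Lineage G, Lineage Z}.
Most parsimonious ingroup topology: ((Lineage Z,Lineage G),(Lineage Q,(Lineage J,(Lineage L,Lineage N)))).
Changes per character on this tree: I: 2; II: 1; III: 1; IV: 1; V: 1; VI: 1.
Total = 7.

7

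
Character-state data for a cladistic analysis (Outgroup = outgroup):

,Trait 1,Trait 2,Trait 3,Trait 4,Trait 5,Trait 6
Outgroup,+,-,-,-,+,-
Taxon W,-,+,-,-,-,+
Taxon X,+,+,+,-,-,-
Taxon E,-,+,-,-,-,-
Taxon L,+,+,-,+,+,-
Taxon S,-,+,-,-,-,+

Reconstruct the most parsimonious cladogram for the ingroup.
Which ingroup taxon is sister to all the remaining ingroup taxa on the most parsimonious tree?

Character polarity is set by the outgroup: the derived state is whichever differs from the outgroup's state, so for Trait 1, Trait 5 the derived state is '-', and for the remaining characters it is '+'.
Trait 1: derived state '-' in Taxon E, Taxon S, and Taxon W only — synapomorphy for {Taxon E, Taxon S, Taxon W}.
All ingroup taxa share the derived state '+' for Trait 2; it defines the ingroup but does not resolve relationships within it.
Trait 3: derived state '+' in Taxon X only — an autapomorphy, so it tells us nothing about relationships among taxa.
Trait 4: derived state '+' in Taxon L only — an autapomorphy, so it tells us nothing about relationships among taxa.
Trait 5 (derived state '-') is shared by Taxon E, Taxon S, Taxon W, and Taxon X — a synapomorphy uniting that clade.
Trait 6: derived state '+' in Taxon S and Taxon W only — synapomorphy for {Taxon S, Taxon W}.
Most parsimonious ingroup topology: ((((Taxon W,Taxon S),Taxon E),Taxon X),Taxon L).
Taxon L is sister to the clade containing all other ingroup taxa, so it is the earliest-diverging (most basal) ingroup lineage.

Taxon L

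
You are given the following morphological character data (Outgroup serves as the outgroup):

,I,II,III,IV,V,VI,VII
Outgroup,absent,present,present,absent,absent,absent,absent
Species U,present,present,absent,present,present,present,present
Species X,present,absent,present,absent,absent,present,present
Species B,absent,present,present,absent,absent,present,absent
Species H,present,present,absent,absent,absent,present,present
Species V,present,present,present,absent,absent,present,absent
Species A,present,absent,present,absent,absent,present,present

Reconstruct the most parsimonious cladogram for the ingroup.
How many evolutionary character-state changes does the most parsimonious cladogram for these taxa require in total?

Character polarity is set by the outgroup: the derived state is whichever differs from the outgroup's state, so for II, III the derived state is 'absent', and for the remaining characters it is 'present'.
I: derived state 'present' in Species A, Species H, Species U, Species V, and Species X only — synapomorphy for {Species A, Species H, Species U, Species V, Species X}.
II: derived state 'absent' in Species A and Species X only — synapomorphy for {Species A, Species X}.
Only Species H and Species U show the derived state 'absent' for III, supporting them as a clade.
IV (derived state 'present') is unique to Species U (autapomorphy; uninformative for grouping).
V: derived state 'present' in Species U only — an autapomorphy, so it tells us nothing about relationships among taxa.
VI (derived state 'present') is shared by all ingroup taxa — unites the whole ingroup.
Only Species A, Species H, Species U, and Species X show the derived state 'present' for VII, supporting them as a clade.
Most parsimonious ingroup topology: ((((Species U,Species H),(Species X,Species A)),Species V),Species B).
Changes per character on this tree: I: 1; II: 1; III: 1; IV: 1; V: 1; VI: 1; VII: 1.
Total = 7.

7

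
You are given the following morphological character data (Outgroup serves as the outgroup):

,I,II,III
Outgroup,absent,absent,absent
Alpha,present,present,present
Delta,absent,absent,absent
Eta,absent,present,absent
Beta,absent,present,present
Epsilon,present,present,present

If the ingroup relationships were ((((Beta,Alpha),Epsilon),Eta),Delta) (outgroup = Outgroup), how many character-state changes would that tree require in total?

Map each character onto ((((Beta,Alpha),Epsilon),Eta),Delta) (rooted by Outgroup) and count the minimum state changes it requires (Fitch parsimony):
I: 2; II: 1; III: 1.
Total tree length = 4.

4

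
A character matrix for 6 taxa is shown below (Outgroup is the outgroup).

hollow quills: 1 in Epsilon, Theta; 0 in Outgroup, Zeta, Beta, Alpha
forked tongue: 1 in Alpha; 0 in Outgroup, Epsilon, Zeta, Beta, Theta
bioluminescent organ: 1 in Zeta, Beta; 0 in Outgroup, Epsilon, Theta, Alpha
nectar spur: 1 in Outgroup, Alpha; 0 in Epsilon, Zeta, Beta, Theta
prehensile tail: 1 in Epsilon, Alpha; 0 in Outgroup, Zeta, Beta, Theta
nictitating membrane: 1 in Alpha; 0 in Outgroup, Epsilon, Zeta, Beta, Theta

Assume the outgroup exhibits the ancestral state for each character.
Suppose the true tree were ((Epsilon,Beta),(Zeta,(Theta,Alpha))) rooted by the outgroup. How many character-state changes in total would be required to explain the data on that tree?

Map each character onto ((Epsilon,Beta),(Zeta,(Theta,Alpha))) (rooted by Outgroup) and count the minimum state changes it requires (Fitch parsimony):
hollow quills: 2; forked tongue: 1; bioluminescent organ: 2; nectar spur: 2; prehensile tail: 2; nictitating membrane: 1.
Total tree length = 10.

10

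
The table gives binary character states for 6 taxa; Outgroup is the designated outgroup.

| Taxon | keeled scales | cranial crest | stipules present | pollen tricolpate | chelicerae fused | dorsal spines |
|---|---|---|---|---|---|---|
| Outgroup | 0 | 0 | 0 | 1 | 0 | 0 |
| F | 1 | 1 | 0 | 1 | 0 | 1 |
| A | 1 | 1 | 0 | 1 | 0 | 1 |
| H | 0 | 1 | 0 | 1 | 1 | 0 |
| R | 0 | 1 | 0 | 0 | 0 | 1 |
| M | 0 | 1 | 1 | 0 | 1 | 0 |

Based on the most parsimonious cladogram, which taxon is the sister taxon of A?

Character polarity is set by the outgroup: the derived state is whichever differs from the outgroup's state, so for pollen tricolpate the derived state is '0', and for the remaining characters it is '1'.
keeled scales: derived state '1' in A and F only — synapomorphy for {A, F}.
All ingroup taxa share the derived state '1' for cranial crest; it defines the ingroup but does not resolve relationships within it.
stipules present: derived state '1' in M only — an autapomorphy, so it tells us nothing about relationships among taxa.
pollen tricolpate (state '0') occurs in M and R but conflicts with the nesting implied by the other characters — most parsimoniously interpreted as homoplasy.
Only H and M show the derived state '1' for chelicerae fused, supporting them as a clade.
dorsal spines: derived state '1' in A, F, and R only — synapomorphy for {A, F, R}.
Most parsimonious ingroup topology: (((F,A),R),(H,M)).
A and F form a cherry on this tree, so they are sister taxa.

F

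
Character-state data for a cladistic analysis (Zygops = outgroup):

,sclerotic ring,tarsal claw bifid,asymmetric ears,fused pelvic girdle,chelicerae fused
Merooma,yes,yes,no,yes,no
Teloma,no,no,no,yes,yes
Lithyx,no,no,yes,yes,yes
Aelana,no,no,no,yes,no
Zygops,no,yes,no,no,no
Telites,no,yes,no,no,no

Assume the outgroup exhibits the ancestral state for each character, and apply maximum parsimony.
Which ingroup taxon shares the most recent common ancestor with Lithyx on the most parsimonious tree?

Teloma

Character polarity is set by the outgroup: the derived state is whichever differs from the outgroup's state, so for tarsal claw bifid the derived state is 'no', and for the remaining characters it is 'yes'.
sclerotic ring: derived state 'yes' in Merooma only — an autapomorphy, so it tells us nothing about relationships among taxa.
tarsal claw bifid: derived state 'no' in Aelana, Lithyx, and Teloma only — synapomorphy for {Aelana, Lithyx, Teloma}.
asymmetric ears (derived state 'yes') is unique to Lithyx (autapomorphy; uninformative for grouping).
fused pelvic girdle (derived state 'yes') is shared by Aelana, Lithyx, Merooma, and Teloma — a synapomorphy uniting that clade.
Only Lithyx and Teloma show the derived state 'yes' for chelicerae fused, supporting them as a clade.
Most parsimonious ingroup topology: (Telites,(((Lithyx,Teloma),Aelana),Merooma)).
Lithyx and Teloma form a cherry on this tree, so they are sister taxa.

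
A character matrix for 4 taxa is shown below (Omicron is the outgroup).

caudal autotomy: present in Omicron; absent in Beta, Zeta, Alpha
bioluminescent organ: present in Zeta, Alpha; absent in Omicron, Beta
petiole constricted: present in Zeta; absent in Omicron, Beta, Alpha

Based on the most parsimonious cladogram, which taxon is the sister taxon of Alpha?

Zeta

Character polarity is set by the outgroup: the derived state is whichever differs from the outgroup's state, so for caudal autotomy the derived state is 'absent', and for the remaining characters it is 'present'.
All ingroup taxa share the derived state 'absent' for caudal autotomy; it defines the ingroup but does not resolve relationships within it.
bioluminescent organ: derived state 'present' in Alpha and Zeta only — synapomorphy for {Alpha, Zeta}.
petiole constricted (derived state 'present') is unique to Zeta (autapomorphy; uninformative for grouping).
Most parsimonious ingroup topology: (Beta,(Zeta,Alpha)).
Alpha and Zeta form a cherry on this tree, so they are sister taxa.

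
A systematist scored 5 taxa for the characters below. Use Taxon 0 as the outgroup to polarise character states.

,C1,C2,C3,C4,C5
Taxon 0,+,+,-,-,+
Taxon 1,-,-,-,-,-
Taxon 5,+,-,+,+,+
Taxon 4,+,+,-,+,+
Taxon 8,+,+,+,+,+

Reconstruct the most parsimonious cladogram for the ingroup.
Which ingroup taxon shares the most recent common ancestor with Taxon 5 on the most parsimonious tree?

Character polarity is set by the outgroup: the derived state is whichever differs from the outgroup's state, so for C1, C2, C5 the derived state is '-', and for the remaining characters it is '+'.
C1 (derived state '-') is unique to Taxon 1 (autapomorphy; uninformative for grouping).
C2 (state '-') occurs in Taxon 1 and Taxon 5 but conflicts with the nesting implied by the other characters — most parsimoniously interpreted as homoplasy.
C3 (derived state '+') is shared by Taxon 5 and Taxon 8 — a synapomorphy uniting that clade.
Only Taxon 4, Taxon 5, and Taxon 8 show the derived state '+' for C4, supporting them as a clade.
C5: derived state '-' in Taxon 1 only — an autapomorphy, so it tells us nothing about relationships among taxa.
Most parsimonious ingroup topology: (Taxon 1,((Taxon 5,Taxon 8),Taxon 4)).
Taxon 5 and Taxon 8 form a cherry on this tree, so they are sister taxa.

Taxon 8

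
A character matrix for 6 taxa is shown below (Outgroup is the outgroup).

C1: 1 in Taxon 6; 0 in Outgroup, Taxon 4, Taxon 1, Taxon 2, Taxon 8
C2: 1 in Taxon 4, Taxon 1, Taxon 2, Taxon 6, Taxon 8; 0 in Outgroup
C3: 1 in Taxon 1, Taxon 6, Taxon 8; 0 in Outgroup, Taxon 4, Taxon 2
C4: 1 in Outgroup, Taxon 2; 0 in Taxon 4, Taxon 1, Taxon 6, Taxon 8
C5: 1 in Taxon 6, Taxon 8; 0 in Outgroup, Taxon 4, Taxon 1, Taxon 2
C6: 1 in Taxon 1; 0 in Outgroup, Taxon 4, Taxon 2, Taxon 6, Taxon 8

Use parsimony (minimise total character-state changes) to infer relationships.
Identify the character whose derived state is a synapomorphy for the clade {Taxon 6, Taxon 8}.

C5

Character polarity is set by the outgroup: the derived state is whichever differs from the outgroup's state, so for C4 the derived state is '0', and for the remaining characters it is '1'.
C1 (derived state '1') is unique to Taxon 6 (autapomorphy; uninformative for grouping).
C2 (derived state '1') is shared by all ingroup taxa — unites the whole ingroup.
C3 (derived state '1') is shared by Taxon 1, Taxon 6, and Taxon 8 — a synapomorphy uniting that clade.
C4 (derived state '0') is shared by Taxon 1, Taxon 4, Taxon 6, and Taxon 8 — a synapomorphy uniting that clade.
C5: derived state '1' in Taxon 6 and Taxon 8 only — synapomorphy for {Taxon 6, Taxon 8}.
C6: derived state '1' in Taxon 1 only — an autapomorphy, so it tells us nothing about relationships among taxa.
Most parsimonious ingroup topology: ((Taxon 4,(Taxon 1,(Taxon 6,Taxon 8))),Taxon 2).
The clade {Taxon 6, Taxon 8} is supported by C5: its derived state '1' occurs in exactly those taxa and in no other taxon (including the outgroup).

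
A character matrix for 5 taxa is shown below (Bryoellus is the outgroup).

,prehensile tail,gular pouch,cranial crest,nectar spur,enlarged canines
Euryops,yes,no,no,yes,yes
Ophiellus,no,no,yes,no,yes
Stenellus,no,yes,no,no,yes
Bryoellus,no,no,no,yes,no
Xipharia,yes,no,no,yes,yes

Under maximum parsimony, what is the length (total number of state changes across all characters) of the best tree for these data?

Character polarity is set by the outgroup: the derived state is whichever differs from the outgroup's state, so for nectar spur the derived state is 'no', and for the remaining characters it is 'yes'.
prehensile tail: derived state 'yes' in Euryops and Xipharia only — synapomorphy for {Euryops, Xipharia}.
gular pouch: derived state 'yes' in Stenellus only — an autapomorphy, so it tells us nothing about relationships among taxa.
cranial crest: derived state 'yes' in Ophiellus only — an autapomorphy, so it tells us nothing about relationships among taxa.
Only Ophiellus and Stenellus show the derived state 'no' for nectar spur, supporting them as a clade.
All ingroup taxa share the derived state 'yes' for enlarged canines; it defines the ingroup but does not resolve relationships within it.
Most parsimonious ingroup topology: ((Stenellus,Ophiellus),(Euryops,Xipharia)).
Changes per character on this tree: prehensile tail: 1; gular pouch: 1; cranial crest: 1; nectar spur: 1; enlarged canines: 1.
Total = 5.

5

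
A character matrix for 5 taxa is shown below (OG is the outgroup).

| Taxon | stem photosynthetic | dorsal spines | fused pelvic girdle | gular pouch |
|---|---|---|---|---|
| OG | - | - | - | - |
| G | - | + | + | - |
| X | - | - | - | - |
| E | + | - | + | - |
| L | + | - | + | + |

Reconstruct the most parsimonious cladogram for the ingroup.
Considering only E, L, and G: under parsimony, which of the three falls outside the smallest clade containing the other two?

G

The outgroup has state '-' for every character, so '+' is the derived state throughout.
stem photosynthetic: derived state '+' in E and L only — synapomorphy for {E, L}.
dorsal spines (derived state '+') is unique to G (autapomorphy; uninformative for grouping).
fused pelvic girdle (derived state '+') is shared by E, G, and L — a synapomorphy uniting that clade.
gular pouch: derived state '+' in L only — an autapomorphy, so it tells us nothing about relationships among taxa.
Most parsimonious ingroup topology: ((G,(E,L)),X).
L and E share a more recent common ancestor with each other than either does with G, so G is the least closely related of the three.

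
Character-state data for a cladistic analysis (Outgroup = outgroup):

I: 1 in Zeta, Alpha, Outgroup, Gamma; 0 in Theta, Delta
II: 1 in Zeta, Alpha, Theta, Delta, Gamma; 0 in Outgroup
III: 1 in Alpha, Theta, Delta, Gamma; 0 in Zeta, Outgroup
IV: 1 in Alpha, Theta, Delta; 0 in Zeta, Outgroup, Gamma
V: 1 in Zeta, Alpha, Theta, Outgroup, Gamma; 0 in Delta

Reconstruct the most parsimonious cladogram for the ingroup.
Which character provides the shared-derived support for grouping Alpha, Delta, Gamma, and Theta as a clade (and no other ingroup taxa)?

III

Character polarity is set by the outgroup: the derived state is whichever differs from the outgroup's state, so for I, V the derived state is '0', and for the remaining characters it is '1'.
I (derived state '0') is shared by Delta and Theta — a synapomorphy uniting that clade.
II (derived state '1') is shared by all ingroup taxa — unites the whole ingroup.
III (derived state '1') is shared by Alpha, Delta, Gamma, and Theta — a synapomorphy uniting that clade.
Only Alpha, Delta, and Theta show the derived state '1' for IV, supporting them as a clade.
V: derived state '0' in Delta only — an autapomorphy, so it tells us nothing about relationships among taxa.
Most parsimonious ingroup topology: ((Gamma,((Delta,Theta),Alpha)),Zeta).
The clade {Alpha, Delta, Gamma, Theta} is supported by III: its derived state '1' occurs in exactly those taxa and in no other taxon (including the outgroup).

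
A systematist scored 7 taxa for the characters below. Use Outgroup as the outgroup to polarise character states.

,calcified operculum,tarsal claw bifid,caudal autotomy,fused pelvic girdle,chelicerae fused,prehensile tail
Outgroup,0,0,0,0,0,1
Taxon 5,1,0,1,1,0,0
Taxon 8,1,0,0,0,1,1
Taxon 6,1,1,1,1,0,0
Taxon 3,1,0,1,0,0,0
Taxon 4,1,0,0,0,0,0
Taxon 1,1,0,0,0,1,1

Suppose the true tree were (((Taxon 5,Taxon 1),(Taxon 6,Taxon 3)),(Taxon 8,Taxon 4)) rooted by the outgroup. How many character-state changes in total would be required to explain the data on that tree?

Map each character onto (((Taxon 5,Taxon 1),(Taxon 6,Taxon 3)),(Taxon 8,Taxon 4)) (rooted by Outgroup) and count the minimum state changes it requires (Fitch parsimony):
calcified operculum: 1; tarsal claw bifid: 1; caudal autotomy: 2; fused pelvic girdle: 2; chelicerae fused: 2; prehensile tail: 3.
Total tree length = 11.

11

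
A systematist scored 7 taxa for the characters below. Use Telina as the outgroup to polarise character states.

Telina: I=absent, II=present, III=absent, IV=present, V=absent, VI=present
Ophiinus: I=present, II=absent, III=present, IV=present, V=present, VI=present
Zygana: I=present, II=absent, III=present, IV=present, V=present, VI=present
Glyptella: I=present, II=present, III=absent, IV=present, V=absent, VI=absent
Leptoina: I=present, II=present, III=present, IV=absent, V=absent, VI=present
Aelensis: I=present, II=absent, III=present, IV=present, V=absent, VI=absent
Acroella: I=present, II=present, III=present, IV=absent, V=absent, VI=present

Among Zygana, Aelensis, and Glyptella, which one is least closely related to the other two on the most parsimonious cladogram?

Character polarity is set by the outgroup: the derived state is whichever differs from the outgroup's state, so for II, IV, VI the derived state is 'absent', and for the remaining characters it is 'present'.
All ingroup taxa share the derived state 'present' for I; it defines the ingroup but does not resolve relationships within it.
II: derived state 'absent' in Aelensis, Ophiinus, and Zygana only — synapomorphy for {Aelensis, Ophiinus, Zygana}.
III: derived state 'present' in Acroella, Aelensis, Leptoina, Ophiinus, and Zygana only — synapomorphy for {Acroella, Aelensis, Leptoina, Ophiinus, Zygana}.
Only Acroella and Leptoina show the derived state 'absent' for IV, supporting them as a clade.
V: derived state 'present' in Ophiinus and Zygana only — synapomorphy for {Ophiinus, Zygana}.
VI (state 'absent') occurs in Aelensis and Glyptella but conflicts with the nesting implied by the other characters — most parsimoniously interpreted as homoplasy.
Most parsimonious ingroup topology: ((((Ophiinus,Zygana),Aelensis),(Leptoina,Acroella)),Glyptella).
Aelensis and Zygana share a more recent common ancestor with each other than either does with Glyptella, so Glyptella is the least closely related of the three.

Glyptella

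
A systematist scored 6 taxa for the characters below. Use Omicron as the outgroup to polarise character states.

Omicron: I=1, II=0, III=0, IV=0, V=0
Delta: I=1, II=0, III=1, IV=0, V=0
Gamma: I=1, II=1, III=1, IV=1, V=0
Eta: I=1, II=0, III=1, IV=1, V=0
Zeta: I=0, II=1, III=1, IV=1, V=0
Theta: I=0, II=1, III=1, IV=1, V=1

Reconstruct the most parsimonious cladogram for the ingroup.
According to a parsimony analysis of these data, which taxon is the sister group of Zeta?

Theta

Character polarity is set by the outgroup: the derived state is whichever differs from the outgroup's state, so for I the derived state is '0', and for the remaining characters it is '1'.
I (derived state '0') is shared by Theta and Zeta — a synapomorphy uniting that clade.
II (derived state '1') is shared by Gamma, Theta, and Zeta — a synapomorphy uniting that clade.
All ingroup taxa share the derived state '1' for III; it defines the ingroup but does not resolve relationships within it.
IV (derived state '1') is shared by Eta, Gamma, Theta, and Zeta — a synapomorphy uniting that clade.
V (derived state '1') is unique to Theta (autapomorphy; uninformative for grouping).
Most parsimonious ingroup topology: (Delta,((Gamma,(Zeta,Theta)),Eta)).
Zeta and Theta form a cherry on this tree, so they are sister taxa.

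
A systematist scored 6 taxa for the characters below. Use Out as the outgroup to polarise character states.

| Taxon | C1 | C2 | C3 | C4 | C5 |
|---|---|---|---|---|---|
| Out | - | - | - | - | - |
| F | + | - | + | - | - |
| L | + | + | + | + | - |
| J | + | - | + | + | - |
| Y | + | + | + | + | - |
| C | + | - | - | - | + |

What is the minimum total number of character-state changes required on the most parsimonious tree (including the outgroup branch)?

5

The outgroup has state '-' for every character, so '+' is the derived state throughout.
C1 (derived state '+') is shared by all ingroup taxa — unites the whole ingroup.
C2: derived state '+' in L and Y only — synapomorphy for {L, Y}.
Only F, J, L, and Y show the derived state '+' for C3, supporting them as a clade.
Only J, L, and Y show the derived state '+' for C4, supporting them as a clade.
C5 (derived state '+') is unique to C (autapomorphy; uninformative for grouping).
Most parsimonious ingroup topology: ((F,((L,Y),J)),C).
Changes per character on this tree: C1: 1; C2: 1; C3: 1; C4: 1; C5: 1.
Total = 5.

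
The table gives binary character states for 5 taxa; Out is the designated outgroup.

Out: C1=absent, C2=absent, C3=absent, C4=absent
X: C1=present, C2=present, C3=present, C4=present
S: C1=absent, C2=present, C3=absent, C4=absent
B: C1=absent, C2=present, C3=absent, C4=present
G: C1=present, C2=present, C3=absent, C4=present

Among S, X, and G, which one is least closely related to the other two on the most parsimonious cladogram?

S

The outgroup has state 'absent' for every character, so 'present' is the derived state throughout.
C1 (derived state 'present') is shared by G and X — a synapomorphy uniting that clade.
C2 (derived state 'present') is shared by all ingroup taxa — unites the whole ingroup.
C3 (derived state 'present') is unique to X (autapomorphy; uninformative for grouping).
C4: derived state 'present' in B, G, and X only — synapomorphy for {B, G, X}.
Most parsimonious ingroup topology: (((X,G),B),S).
G and X share a more recent common ancestor with each other than either does with S, so S is the least closely related of the three.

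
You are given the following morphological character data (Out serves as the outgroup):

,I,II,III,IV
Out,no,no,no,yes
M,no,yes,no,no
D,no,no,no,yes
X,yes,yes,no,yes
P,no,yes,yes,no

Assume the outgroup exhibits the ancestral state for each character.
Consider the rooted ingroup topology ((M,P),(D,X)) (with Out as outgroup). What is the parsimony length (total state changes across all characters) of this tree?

Map each character onto ((M,P),(D,X)) (rooted by Out) and count the minimum state changes it requires (Fitch parsimony):
I: 1; II: 2; III: 1; IV: 1.
Total tree length = 5.

5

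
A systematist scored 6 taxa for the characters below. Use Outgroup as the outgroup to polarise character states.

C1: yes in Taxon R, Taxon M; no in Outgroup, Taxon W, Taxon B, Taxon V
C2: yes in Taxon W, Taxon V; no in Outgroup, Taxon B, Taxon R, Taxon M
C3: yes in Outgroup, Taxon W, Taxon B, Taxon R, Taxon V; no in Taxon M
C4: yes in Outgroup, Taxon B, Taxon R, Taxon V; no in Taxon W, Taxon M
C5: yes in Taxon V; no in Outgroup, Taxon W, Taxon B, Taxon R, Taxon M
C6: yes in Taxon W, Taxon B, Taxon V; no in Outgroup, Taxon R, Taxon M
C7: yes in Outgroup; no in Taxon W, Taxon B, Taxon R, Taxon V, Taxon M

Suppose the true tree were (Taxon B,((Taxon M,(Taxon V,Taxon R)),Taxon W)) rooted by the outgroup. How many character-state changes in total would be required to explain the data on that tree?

Map each character onto (Taxon B,((Taxon M,(Taxon V,Taxon R)),Taxon W)) (rooted by Outgroup) and count the minimum state changes it requires (Fitch parsimony):
C1: 2; C2: 2; C3: 1; C4: 2; C5: 1; C6: 3; C7: 1.
Total tree length = 12.

12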